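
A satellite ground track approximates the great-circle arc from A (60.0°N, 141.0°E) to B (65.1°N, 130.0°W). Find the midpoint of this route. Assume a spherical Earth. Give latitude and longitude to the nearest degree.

Convert each endpoint to a unit vector on the sphere (x = cos φ cos λ, y = cos φ sin λ, z = sin φ).
The central angle between the endpoints is δ = arccos(p₁·p₂) ≈ 0.661 rad (37.9°).
Interpolate at f = 1/2 with slerp weights a = sin((1−f)δ)/sin δ ≈ 0.529, b = sin(fδ)/sin δ ≈ 0.529.
p = a·p₁ + b·p₂ ≈ (-0.348, -0.004, 0.937); φ = arcsin(p_z) ≈ 69.60°, λ = atan2(p_y, p_x) ≈ -179.32°.

≈ (70°N, 179°W)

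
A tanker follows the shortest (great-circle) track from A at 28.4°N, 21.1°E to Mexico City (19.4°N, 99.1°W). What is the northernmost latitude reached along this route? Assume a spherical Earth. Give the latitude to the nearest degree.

≈ 42°N

The great circle lies in the plane with unit normal n̂ = (p₁ × p₂)/|p₁ × p₂|.
Here n̂_z ≈ -0.743; the vertex latitude is φ_max = arccos|n̂_z| ≈ 42.1°.
Check via Clairaut: cos φ_max = |cos φ₁| · sin C = cos(28.4°)·sin(57.6°) ≈ 0.743, again giving ≈ 42.1°.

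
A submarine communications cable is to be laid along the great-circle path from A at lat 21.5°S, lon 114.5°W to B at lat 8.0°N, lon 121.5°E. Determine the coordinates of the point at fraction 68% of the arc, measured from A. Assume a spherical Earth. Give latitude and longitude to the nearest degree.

≈ lat 7°S, lon 159°E

From cos δ = sin φ₁ sin φ₂ + cos φ₁ cos φ₂ cos Δλ, the central angle is δ ≈ 2.173 rad (124.5°).
Interpolate at f = 0.68 with slerp weights a = sin((1−f)δ)/sin δ ≈ 0.777, b = sin(fδ)/sin δ ≈ 1.208.
p = a·p₁ + b·p₂ ≈ (-0.925, 0.362, -0.117); φ = arcsin(p_z) ≈ -6.70°, λ = atan2(p_y, p_x) ≈ 158.63°.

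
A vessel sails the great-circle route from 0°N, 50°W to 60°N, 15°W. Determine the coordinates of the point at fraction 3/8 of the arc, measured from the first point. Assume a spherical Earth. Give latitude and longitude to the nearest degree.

Write both endpoints as unit vectors p₁, p₂ with components (cos φ cos λ, cos φ sin λ, sin φ).
The central angle between the endpoints is δ = arccos(p₁·p₂) ≈ 1.149 rad (65.8°).
Interpolate at f = 3/8 with slerp weights a = sin((1−f)δ)/sin δ ≈ 0.721, b = sin(fδ)/sin δ ≈ 0.458.
p = a·p₁ + b·p₂ ≈ (0.685, -0.612, 0.396); φ = arcsin(p_z) ≈ 23.36°, λ = atan2(p_y, p_x) ≈ -41.78°.

≈ 23°N, 42°W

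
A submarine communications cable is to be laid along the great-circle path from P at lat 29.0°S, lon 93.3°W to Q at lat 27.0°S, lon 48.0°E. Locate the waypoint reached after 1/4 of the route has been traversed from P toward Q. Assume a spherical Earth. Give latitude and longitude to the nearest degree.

Write both endpoints as unit vectors p₁, p₂ with components (cos φ cos λ, cos φ sin λ, sin φ).
The central angle between the endpoints is δ = arccos(p₁·p₂) ≈ 1.969 rad (112.8°).
Interpolate at f = 1/4 with slerp weights a = sin((1−f)δ)/sin δ ≈ 1.080, b = sin(fδ)/sin δ ≈ 0.513.
p = a·p₁ + b·p₂ ≈ (0.251, -0.604, -0.757); φ = arcsin(p_z) ≈ -49.16°, λ = atan2(p_y, p_x) ≈ -67.39°.

≈ lat 49°S, lon 67°W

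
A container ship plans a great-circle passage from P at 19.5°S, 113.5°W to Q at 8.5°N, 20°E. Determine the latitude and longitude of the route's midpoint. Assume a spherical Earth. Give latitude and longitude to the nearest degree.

≈ 14°S, 44°W

Write both endpoints as unit vectors p₁, p₂ with components (cos φ cos λ, cos φ sin λ, sin φ).
The central angle between the endpoints is δ = arccos(p₁·p₂) ≈ 2.334 rad (133.7°).
Interpolate at f = 1/2 with slerp weights a = sin((1−f)δ)/sin δ ≈ 1.272, b = sin(fδ)/sin δ ≈ 1.272.
p = a·p₁ + b·p₂ ≈ (0.704, -0.669, -0.237); φ = arcsin(p_z) ≈ -13.69°, λ = atan2(p_y, p_x) ≈ -43.55°.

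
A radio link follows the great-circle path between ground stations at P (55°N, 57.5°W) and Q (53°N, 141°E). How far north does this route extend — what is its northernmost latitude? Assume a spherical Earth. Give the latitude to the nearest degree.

≈ 83°N

The great circle lies in the plane with unit normal n̂ = (p₁ × p₂)/|p₁ × p₂|.
Here n̂_z ≈ -0.116; the vertex latitude is φ_max = arccos|n̂_z| ≈ 83.3°.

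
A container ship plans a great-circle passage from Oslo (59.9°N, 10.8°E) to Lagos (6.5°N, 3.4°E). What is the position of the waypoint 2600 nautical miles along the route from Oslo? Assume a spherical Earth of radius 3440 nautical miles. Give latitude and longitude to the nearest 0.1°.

Write both endpoints as unit vectors p₁, p₂ with components (cos φ cos λ, cos φ sin λ, sin φ).
The central angle between the endpoints is δ = arccos(p₁·p₂) ≈ 0.937 rad (53.7°). The total great-circle distance is δ·R ≈ 0.937 × 3440 ≈ 3224 nmi, so the target fraction is f = 2600/3224 ≈ 0.806.
Interpolate at f ≈ 0.806 with slerp weights a = sin((1−f)δ)/sin δ ≈ 0.224, b = sin(fδ)/sin δ ≈ 0.851.
p = a·p₁ + b·p₂ ≈ (0.954, 0.071, 0.290); φ = arcsin(p_z) ≈ 16.86°, λ = atan2(p_y, p_x) ≈ 4.27°.

≈ (16.9°N, 4.3°E)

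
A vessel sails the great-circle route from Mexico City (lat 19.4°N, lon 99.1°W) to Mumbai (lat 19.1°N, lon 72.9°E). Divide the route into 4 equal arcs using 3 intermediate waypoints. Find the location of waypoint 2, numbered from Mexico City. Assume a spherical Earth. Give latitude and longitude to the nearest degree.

Write both endpoints as unit vectors p₁, p₂ with components (cos φ cos λ, cos φ sin λ, sin φ).
The central angle between the endpoints is δ = arccos(p₁·p₂) ≈ 2.456 rad (140.7°).
Interpolate at f = 2/4 with slerp weights a = sin((1−f)δ)/sin δ ≈ 1.487, b = sin(fδ)/sin δ ≈ 1.487.
p = a·p₁ + b·p₂ ≈ (0.191, -0.042, 0.981); φ = arcsin(p_z) ≈ 78.70°, λ = atan2(p_y, p_x) ≈ -12.35°.

≈ lat 79°N, lon 12°W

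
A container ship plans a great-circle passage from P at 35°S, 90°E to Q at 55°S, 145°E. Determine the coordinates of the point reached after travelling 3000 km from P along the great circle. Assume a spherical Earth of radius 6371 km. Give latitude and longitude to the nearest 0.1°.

≈ 51.0°S, 120.2°E

Write both endpoints as unit vectors p₁, p₂ with components (cos φ cos λ, cos φ sin λ, sin φ).
The central angle between the endpoints is δ = arccos(p₁·p₂) ≈ 0.739 rad (42.3°). The total great-circle distance is δ·R ≈ 0.739 × 6371 ≈ 4706 km, so the target fraction is f = 3000/4706 ≈ 0.637.
Interpolate at f ≈ 0.637 with slerp weights a = sin((1−f)δ)/sin δ ≈ 0.393, b = sin(fδ)/sin δ ≈ 0.674.
p = a·p₁ + b·p₂ ≈ (-0.317, 0.544, -0.777); φ = arcsin(p_z) ≈ -51.02°, λ = atan2(p_y, p_x) ≈ 120.21°.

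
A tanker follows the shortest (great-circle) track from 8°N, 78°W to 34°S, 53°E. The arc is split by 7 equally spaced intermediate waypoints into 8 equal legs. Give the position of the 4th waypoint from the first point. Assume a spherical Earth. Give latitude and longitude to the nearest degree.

Convert each endpoint to a unit vector on the sphere (x = cos φ cos λ, y = cos φ sin λ, z = sin φ).
The central angle between the endpoints is δ = arccos(p₁·p₂) ≈ 2.235 rad (128.1°).
Interpolate at f = 4/8 with slerp weights a = sin((1−f)δ)/sin δ ≈ 1.142, b = sin(fδ)/sin δ ≈ 1.142.
p = a·p₁ + b·p₂ ≈ (0.805, -0.350, -0.480); φ = arcsin(p_z) ≈ -28.66°, λ = atan2(p_y, p_x) ≈ -23.50°.

≈ 29°S, 24°W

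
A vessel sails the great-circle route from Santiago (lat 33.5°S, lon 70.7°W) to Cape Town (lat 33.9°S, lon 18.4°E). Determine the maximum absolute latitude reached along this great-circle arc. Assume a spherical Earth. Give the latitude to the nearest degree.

≈ 43°S

The great circle lies in the plane with unit normal n̂ = (p₁ × p₂)/|p₁ × p₂|.
Here n̂_z ≈ +0.730; the vertex latitude is φ_max = arccos|n̂_z| ≈ 43.1°.
Check via Clairaut: cos φ_max = |cos φ₁| · sin C = cos(33.5°)·sin(118.9°) ≈ 0.730, again giving ≈ 43.1°.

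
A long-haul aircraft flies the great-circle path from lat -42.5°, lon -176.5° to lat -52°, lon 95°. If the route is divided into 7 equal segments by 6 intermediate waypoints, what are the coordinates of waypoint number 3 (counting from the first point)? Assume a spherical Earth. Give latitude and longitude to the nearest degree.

≈ lat -55°, lon 151°

Write both endpoints as unit vectors p₁, p₂ with components (cos φ cos λ, cos φ sin λ, sin φ).
The central angle between the endpoints is δ = arccos(p₁·p₂) ≈ 0.995 rad (57.0°).
Interpolate at f = 3/7 with slerp weights a = sin((1−f)δ)/sin δ ≈ 0.642, b = sin(fδ)/sin δ ≈ 0.493.
p = a·p₁ + b·p₂ ≈ (-0.499, 0.274, -0.822); φ = arcsin(p_z) ≈ -55.32°, λ = atan2(p_y, p_x) ≈ 151.26°.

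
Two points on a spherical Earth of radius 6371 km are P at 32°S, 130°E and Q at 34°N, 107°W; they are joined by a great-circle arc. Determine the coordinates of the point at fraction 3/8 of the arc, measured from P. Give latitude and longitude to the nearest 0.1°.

≈ 7.7°S, 176.9°E

Convert each endpoint to a unit vector on the sphere (x = cos φ cos λ, y = cos φ sin λ, z = sin φ).
The central angle between the endpoints is δ = arccos(p₁·p₂) ≈ 2.318 rad (132.8°).
Interpolate at f = 3/8 with slerp weights a = sin((1−f)δ)/sin δ ≈ 1.352, b = sin(fδ)/sin δ ≈ 1.041.
p = a·p₁ + b·p₂ ≈ (-0.989, 0.054, -0.135); φ = arcsin(p_z) ≈ -7.74°, λ = atan2(p_y, p_x) ≈ 176.90°.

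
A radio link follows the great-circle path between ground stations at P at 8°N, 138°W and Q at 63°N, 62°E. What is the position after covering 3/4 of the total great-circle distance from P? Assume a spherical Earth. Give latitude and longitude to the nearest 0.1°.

≈ 80.6°N, 141.8°E

Convert each endpoint to a unit vector on the sphere (x = cos φ cos λ, y = cos φ sin λ, z = sin φ).
The central angle between the endpoints is δ = arccos(p₁·p₂) ≈ 1.874 rad (107.4°).
Interpolate at f = 3/4 with slerp weights a = sin((1−f)δ)/sin δ ≈ 0.473, b = sin(fδ)/sin δ ≈ 1.033.
p = a·p₁ + b·p₂ ≈ (-0.128, 0.101, 0.987); φ = arcsin(p_z) ≈ 80.63°, λ = atan2(p_y, p_x) ≈ 141.76°.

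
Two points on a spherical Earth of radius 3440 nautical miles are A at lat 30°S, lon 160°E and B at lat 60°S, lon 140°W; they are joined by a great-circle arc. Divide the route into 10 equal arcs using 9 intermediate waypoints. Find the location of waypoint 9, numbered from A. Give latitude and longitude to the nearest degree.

≈ lat 59°S, lon 149°W

The haversine formula gives a central angle δ ≈ 0.864 rad (49.5°) between the endpoints.
Interpolate at f = 9/10 with slerp weights a = sin((1−f)δ)/sin δ ≈ 0.113, b = sin(fδ)/sin δ ≈ 0.923.
p = a·p₁ + b·p₂ ≈ (-0.446, -0.263, -0.856); φ = arcsin(p_z) ≈ -58.84°, λ = atan2(p_y, p_x) ≈ -149.47°.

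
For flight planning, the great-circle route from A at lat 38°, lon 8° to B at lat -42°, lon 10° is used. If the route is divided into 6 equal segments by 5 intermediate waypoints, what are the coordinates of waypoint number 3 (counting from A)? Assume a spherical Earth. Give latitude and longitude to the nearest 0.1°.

Write both endpoints as unit vectors p₁, p₂ with components (cos φ cos λ, cos φ sin λ, sin φ).
The central angle between the endpoints is δ = arccos(p₁·p₂) ≈ 1.397 rad (80.0°).
Interpolate at f = 3/6 with slerp weights a = sin((1−f)δ)/sin δ ≈ 0.653, b = sin(fδ)/sin δ ≈ 0.653.
p = a·p₁ + b·p₂ ≈ (0.987, 0.156, -0.035); φ = arcsin(p_z) ≈ -2.00°, λ = atan2(p_y, p_x) ≈ 8.97°.

≈ lat -2.0°, lon 9.0°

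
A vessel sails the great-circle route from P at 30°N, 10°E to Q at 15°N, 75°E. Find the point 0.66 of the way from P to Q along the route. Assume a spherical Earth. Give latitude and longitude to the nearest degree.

≈ 23°N, 55°E

From cos δ = sin φ₁ sin φ₂ + cos φ₁ cos φ₂ cos Δλ, the central angle is δ ≈ 1.067 rad (61.1°).
Interpolate at f = 0.66 with slerp weights a = sin((1−f)δ)/sin δ ≈ 0.405, b = sin(fδ)/sin δ ≈ 0.739.
p = a·p₁ + b·p₂ ≈ (0.530, 0.751, 0.394); φ = arcsin(p_z) ≈ 23.20°, λ = atan2(p_y, p_x) ≈ 54.76°.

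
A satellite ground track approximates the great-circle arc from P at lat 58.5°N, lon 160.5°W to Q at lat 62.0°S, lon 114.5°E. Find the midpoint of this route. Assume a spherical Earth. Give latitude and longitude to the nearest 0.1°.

≈ lat 2.4°S, lon 159.8°E

From cos δ = sin φ₁ sin φ₂ + cos φ₁ cos φ₂ cos Δλ, the central angle is δ ≈ 2.391 rad (137.0°).
Interpolate at f = 1/2 with slerp weights a = sin((1−f)δ)/sin δ ≈ 1.365, b = sin(fδ)/sin δ ≈ 1.365.
p = a·p₁ + b·p₂ ≈ (-0.938, 0.345, -0.041); φ = arcsin(p_z) ≈ -2.37°, λ = atan2(p_y, p_x) ≈ 159.80°.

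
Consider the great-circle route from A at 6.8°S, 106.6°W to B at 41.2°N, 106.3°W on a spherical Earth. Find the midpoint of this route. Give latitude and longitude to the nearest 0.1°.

Convert each endpoint to a unit vector on the sphere (x = cos φ cos λ, y = cos φ sin λ, z = sin φ).
The central angle between the endpoints is δ = arccos(p₁·p₂) ≈ 0.838 rad (48.0°).
Interpolate at f = 1/2 with slerp weights a = sin((1−f)δ)/sin δ ≈ 0.547, b = sin(fδ)/sin δ ≈ 0.547.
p = a·p₁ + b·p₂ ≈ (-0.271, -0.916, 0.296); φ = arcsin(p_z) ≈ 17.20°, λ = atan2(p_y, p_x) ≈ -106.47°.

≈ 17.2°N, 106.5°W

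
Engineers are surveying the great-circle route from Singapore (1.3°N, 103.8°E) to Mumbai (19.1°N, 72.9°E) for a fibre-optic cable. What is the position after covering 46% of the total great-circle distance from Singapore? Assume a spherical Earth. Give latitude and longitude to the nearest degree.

≈ 10°N, 90°E

Write both endpoints as unit vectors p₁, p₂ with components (cos φ cos λ, cos φ sin λ, sin φ).
The central angle between the endpoints is δ = arccos(p₁·p₂) ≈ 0.613 rad (35.1°).
Interpolate at f = 0.46 with slerp weights a = sin((1−f)δ)/sin δ ≈ 0.565, b = sin(fδ)/sin δ ≈ 0.484.
p = a·p₁ + b·p₂ ≈ (-0.000, 0.985, 0.171); φ = arcsin(p_z) ≈ 9.85°, λ = atan2(p_y, p_x) ≈ 90.02°.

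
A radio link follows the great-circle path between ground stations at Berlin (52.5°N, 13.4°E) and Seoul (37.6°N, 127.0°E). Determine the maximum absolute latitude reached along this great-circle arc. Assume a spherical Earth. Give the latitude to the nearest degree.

The great circle lies in the plane with unit normal n̂ = (p₁ × p₂)/|p₁ × p₂|.
Here n̂_z ≈ +0.462; the vertex latitude is φ_max = arccos|n̂_z| ≈ 62.5°.

≈ 62°N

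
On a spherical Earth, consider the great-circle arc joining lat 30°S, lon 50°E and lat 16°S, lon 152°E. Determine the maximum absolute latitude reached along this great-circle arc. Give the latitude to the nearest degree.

≈ 35°S

The great circle lies in the plane with unit normal n̂ = (p₁ × p₂)/|p₁ × p₂|.
Here n̂_z ≈ +0.815; the vertex latitude is φ_max = arccos|n̂_z| ≈ 35.4°.
Check via Clairaut: cos φ_max = |cos φ₁| · sin C = cos(30.0°)·sin(109.8°) ≈ 0.815, again giving ≈ 35.4°.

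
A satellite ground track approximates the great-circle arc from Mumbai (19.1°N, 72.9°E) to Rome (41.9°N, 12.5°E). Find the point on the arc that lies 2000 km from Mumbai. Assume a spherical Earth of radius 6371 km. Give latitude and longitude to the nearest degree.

The haversine formula gives a central angle δ ≈ 0.969 rad (55.5°) between the endpoints. The total great-circle distance is δ·R ≈ 0.969 × 6371 ≈ 6175 km, so the target fraction is f = 2000/6175 ≈ 0.324.
Interpolate at f ≈ 0.324 with slerp weights a = sin((1−f)δ)/sin δ ≈ 0.739, b = sin(fδ)/sin δ ≈ 0.375.
p = a·p₁ + b·p₂ ≈ (0.478, 0.728, 0.492); φ = arcsin(p_z) ≈ 29.47°, λ = atan2(p_y, p_x) ≈ 56.73°.

≈ (29°N, 57°E)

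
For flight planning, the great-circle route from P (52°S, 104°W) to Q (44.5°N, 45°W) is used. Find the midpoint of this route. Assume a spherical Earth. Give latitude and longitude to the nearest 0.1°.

≈ (4.3°S, 72.1°W)

Convert each endpoint to a unit vector on the sphere (x = cos φ cos λ, y = cos φ sin λ, z = sin φ).
The central angle between the endpoints is δ = arccos(p₁·p₂) ≈ 1.903 rad (109.0°).
Interpolate at f = 1/2 with slerp weights a = sin((1−f)δ)/sin δ ≈ 0.861, b = sin(fδ)/sin δ ≈ 0.861.
p = a·p₁ + b·p₂ ≈ (0.306, -0.949, -0.075); φ = arcsin(p_z) ≈ -4.30°, λ = atan2(p_y, p_x) ≈ -72.12°.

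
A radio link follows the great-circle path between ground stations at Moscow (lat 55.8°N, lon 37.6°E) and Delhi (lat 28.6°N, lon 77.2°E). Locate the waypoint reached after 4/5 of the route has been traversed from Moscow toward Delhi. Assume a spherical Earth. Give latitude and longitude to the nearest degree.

≈ lat 35°N, lon 72°E

Convert each endpoint to a unit vector on the sphere (x = cos φ cos λ, y = cos φ sin λ, z = sin φ).
The central angle between the endpoints is δ = arccos(p₁·p₂) ≈ 0.682 rad (39.1°).
Interpolate at f = 4/5 with slerp weights a = sin((1−f)δ)/sin δ ≈ 0.216, b = sin(fδ)/sin δ ≈ 0.823.
p = a·p₁ + b·p₂ ≈ (0.256, 0.779, 0.573); φ = arcsin(p_z) ≈ 34.93°, λ = atan2(p_y, p_x) ≈ 71.79°.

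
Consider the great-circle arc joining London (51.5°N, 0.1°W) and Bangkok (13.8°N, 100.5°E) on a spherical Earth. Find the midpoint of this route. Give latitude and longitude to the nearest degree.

The haversine formula gives a central angle δ ≈ 1.495 rad (85.7°) between the endpoints.
Interpolate at f = 1/2 with slerp weights a = sin((1−f)δ)/sin δ ≈ 0.682, b = sin(fδ)/sin δ ≈ 0.682.
p = a·p₁ + b·p₂ ≈ (0.304, 0.650, 0.696); φ = arcsin(p_z) ≈ 44.13°, λ = atan2(p_y, p_x) ≈ 64.96°.

≈ 44°N, 65°E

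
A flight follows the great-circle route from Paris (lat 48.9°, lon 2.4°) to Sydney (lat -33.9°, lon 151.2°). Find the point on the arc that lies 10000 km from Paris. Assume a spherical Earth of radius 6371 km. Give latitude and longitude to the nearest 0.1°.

≈ lat 13.9°, lon 108.8°

Write both endpoints as unit vectors p₁, p₂ with components (cos φ cos λ, cos φ sin λ, sin φ).
The central angle between the endpoints is δ = arccos(p₁·p₂) ≈ 2.662 rad (152.5°). The total great-circle distance is δ·R ≈ 2.662 × 6371 ≈ 16957 km, so the target fraction is f = 10000/16957 ≈ 0.590.
Interpolate at f ≈ 0.590 with slerp weights a = sin((1−f)δ)/sin δ ≈ 1.922, b = sin(fδ)/sin δ ≈ 2.166.
p = a·p₁ + b·p₂ ≈ (-0.313, 0.919, 0.241); φ = arcsin(p_z) ≈ 13.92°, λ = atan2(p_y, p_x) ≈ 108.80°.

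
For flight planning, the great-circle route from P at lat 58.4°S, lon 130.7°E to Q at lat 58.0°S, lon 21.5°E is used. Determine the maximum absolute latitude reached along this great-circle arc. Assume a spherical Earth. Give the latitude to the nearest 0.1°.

The great circle lies in the plane with unit normal n̂ = (p₁ × p₂)/|p₁ × p₂|.
Here n̂_z ≈ -0.338; the vertex latitude is φ_max = arccos|n̂_z| ≈ 70.2°.
Check via Clairaut: cos φ_max = |cos φ₁| · sin C = cos(58.4°)·sin(139.8°) ≈ 0.338, again giving ≈ 70.2°.

≈ 70.2°S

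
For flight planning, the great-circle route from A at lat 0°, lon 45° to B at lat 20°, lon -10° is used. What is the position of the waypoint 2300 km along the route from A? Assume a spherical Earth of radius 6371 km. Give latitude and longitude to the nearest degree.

≈ lat 8°, lon 26°

Write both endpoints as unit vectors p₁, p₂ with components (cos φ cos λ, cos φ sin λ, sin φ).
The central angle between the endpoints is δ = arccos(p₁·p₂) ≈ 1.002 rad (57.4°). The total great-circle distance is δ·R ≈ 1.002 × 6371 ≈ 6381 km, so the target fraction is f = 2300/6381 ≈ 0.360.
Interpolate at f ≈ 0.360 with slerp weights a = sin((1−f)δ)/sin δ ≈ 0.710, b = sin(fδ)/sin δ ≈ 0.419.
p = a·p₁ + b·p₂ ≈ (0.890, 0.433, 0.143); φ = arcsin(p_z) ≈ 8.25°, λ = atan2(p_y, p_x) ≈ 25.96°.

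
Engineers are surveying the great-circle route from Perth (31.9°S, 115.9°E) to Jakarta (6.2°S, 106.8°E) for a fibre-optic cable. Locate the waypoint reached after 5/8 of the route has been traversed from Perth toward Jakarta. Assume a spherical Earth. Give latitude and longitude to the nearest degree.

≈ 16°S, 110°E

Convert each endpoint to a unit vector on the sphere (x = cos φ cos λ, y = cos φ sin λ, z = sin φ).
The central angle between the endpoints is δ = arccos(p₁·p₂) ≈ 0.472 rad (27.1°).
Interpolate at f = 5/8 with slerp weights a = sin((1−f)δ)/sin δ ≈ 0.387, b = sin(fδ)/sin δ ≈ 0.639.
p = a·p₁ + b·p₂ ≈ (-0.327, 0.904, -0.274); φ = arcsin(p_z) ≈ -15.89°, λ = atan2(p_y, p_x) ≈ 109.90°.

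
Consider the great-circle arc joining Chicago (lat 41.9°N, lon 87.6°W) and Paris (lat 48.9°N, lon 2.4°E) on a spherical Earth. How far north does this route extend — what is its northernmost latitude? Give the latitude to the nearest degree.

The great circle lies in the plane with unit normal n̂ = (p₁ × p₂)/|p₁ × p₂|.
Here n̂_z ≈ +0.566; the vertex latitude is φ_max = arccos|n̂_z| ≈ 55.5°.
Check via Clairaut: cos φ_max = |cos φ₁| · sin C = cos(41.9°)·sin(49.5°) ≈ 0.566, again giving ≈ 55.5°.

≈ 56°N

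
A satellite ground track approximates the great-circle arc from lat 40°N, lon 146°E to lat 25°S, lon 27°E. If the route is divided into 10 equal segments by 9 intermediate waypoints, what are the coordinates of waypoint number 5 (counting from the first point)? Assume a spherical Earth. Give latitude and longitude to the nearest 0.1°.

From cos δ = sin φ₁ sin φ₂ + cos φ₁ cos φ₂ cos Δλ, the central angle is δ ≈ 2.225 rad (127.5°).
Interpolate at f = 5/10 with slerp weights a = sin((1−f)δ)/sin δ ≈ 1.130, b = sin(fδ)/sin δ ≈ 1.130.
p = a·p₁ + b·p₂ ≈ (0.195, 0.949, 0.249); φ = arcsin(p_z) ≈ 14.40°, λ = atan2(p_y, p_x) ≈ 78.40°.

≈ lat 14.4°N, lon 78.4°E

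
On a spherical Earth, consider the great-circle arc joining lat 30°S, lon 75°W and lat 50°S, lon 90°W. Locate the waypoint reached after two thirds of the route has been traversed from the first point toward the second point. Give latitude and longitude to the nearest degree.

≈ lat 44°S, lon 84°W

From cos δ = sin φ₁ sin φ₂ + cos φ₁ cos φ₂ cos Δλ, the central angle is δ ≈ 0.401 rad (23.0°).
Interpolate at f = 2/3 with slerp weights a = sin((1−f)δ)/sin δ ≈ 0.341, b = sin(fδ)/sin δ ≈ 0.677.
p = a·p₁ + b·p₂ ≈ (0.077, -0.721, -0.689); φ = arcsin(p_z) ≈ -43.56°, λ = atan2(p_y, p_x) ≈ -83.94°.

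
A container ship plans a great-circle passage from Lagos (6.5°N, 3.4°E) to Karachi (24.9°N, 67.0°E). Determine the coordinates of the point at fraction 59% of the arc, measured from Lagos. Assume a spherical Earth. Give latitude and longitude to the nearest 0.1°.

≈ 20.0°N, 39.4°E

Write both endpoints as unit vectors p₁, p₂ with components (cos φ cos λ, cos φ sin λ, sin φ).
The central angle between the endpoints is δ = arccos(p₁·p₂) ≈ 1.106 rad (63.4°).
Interpolate at f = 0.59 with slerp weights a = sin((1−f)δ)/sin δ ≈ 0.490, b = sin(fδ)/sin δ ≈ 0.679.
p = a·p₁ + b·p₂ ≈ (0.727, 0.596, 0.341); φ = arcsin(p_z) ≈ 19.97°, λ = atan2(p_y, p_x) ≈ 39.35°.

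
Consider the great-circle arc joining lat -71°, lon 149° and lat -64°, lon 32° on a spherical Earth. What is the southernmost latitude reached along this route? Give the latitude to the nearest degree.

≈ -78°

The great circle lies in the plane with unit normal n̂ = (p₁ × p₂)/|p₁ × p₂|.
Here n̂_z ≈ -0.205; the vertex latitude is φ_max = arccos|n̂_z| ≈ 78.2°.
Check via Clairaut: cos φ_max = |cos φ₁| · sin C = cos(71.0°)·sin(140.9°) ≈ 0.205, again giving ≈ 78.2°.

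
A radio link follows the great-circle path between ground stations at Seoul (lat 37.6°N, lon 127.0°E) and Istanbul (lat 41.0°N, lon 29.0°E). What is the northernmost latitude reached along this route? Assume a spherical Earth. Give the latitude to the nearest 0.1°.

The great circle lies in the plane with unit normal n̂ = (p₁ × p₂)/|p₁ × p₂|.
Here n̂_z ≈ -0.624; the vertex latitude is φ_max = arccos|n̂_z| ≈ 51.4°.
Check via Clairaut: cos φ_max = |cos φ₁| · sin C = cos(37.6°)·sin(52.0°) ≈ 0.624, again giving ≈ 51.4°.

≈ 51.4°N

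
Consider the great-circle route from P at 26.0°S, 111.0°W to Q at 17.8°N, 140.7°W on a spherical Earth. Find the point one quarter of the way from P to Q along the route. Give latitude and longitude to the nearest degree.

≈ 15°S, 119°W

Write both endpoints as unit vectors p₁, p₂ with components (cos φ cos λ, cos φ sin λ, sin φ).
The central angle between the endpoints is δ = arccos(p₁·p₂) ≈ 0.916 rad (52.5°).
Interpolate at f = 1/4 with slerp weights a = sin((1−f)δ)/sin δ ≈ 0.800, b = sin(fδ)/sin δ ≈ 0.286.
p = a·p₁ + b·p₂ ≈ (-0.468, -0.843, -0.263); φ = arcsin(p_z) ≈ -15.25°, λ = atan2(p_y, p_x) ≈ -119.04°.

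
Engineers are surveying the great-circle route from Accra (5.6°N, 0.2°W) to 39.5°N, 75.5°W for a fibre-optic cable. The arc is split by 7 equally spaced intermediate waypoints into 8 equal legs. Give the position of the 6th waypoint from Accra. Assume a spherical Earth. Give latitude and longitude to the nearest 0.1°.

The haversine formula gives a central angle δ ≈ 1.311 rad (75.1°) between the endpoints.
Interpolate at f = 6/8 with slerp weights a = sin((1−f)δ)/sin δ ≈ 0.333, b = sin(fδ)/sin δ ≈ 0.861.
p = a·p₁ + b·p₂ ≈ (0.498, -0.645, 0.580); φ = arcsin(p_z) ≈ 35.47°, λ = atan2(p_y, p_x) ≈ -52.31°.

≈ 35.5°N, 52.3°W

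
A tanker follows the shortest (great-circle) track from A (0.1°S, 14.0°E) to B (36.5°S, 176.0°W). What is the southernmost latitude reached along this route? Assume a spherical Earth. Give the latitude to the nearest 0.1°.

≈ 76.8°S

The great circle lies in the plane with unit normal n̂ = (p₁ × p₂)/|p₁ × p₂|.
Here n̂_z ≈ +0.228; the vertex latitude is φ_max = arccos|n̂_z| ≈ 76.8°.
Check via Clairaut: cos φ_max = |cos φ₁| · sin C = cos(0.1°)·sin(166.8°) ≈ 0.228, again giving ≈ 76.8°.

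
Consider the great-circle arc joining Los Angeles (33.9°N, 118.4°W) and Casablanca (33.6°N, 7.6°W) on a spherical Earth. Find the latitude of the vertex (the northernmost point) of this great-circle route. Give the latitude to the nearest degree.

The great circle lies in the plane with unit normal n̂ = (p₁ × p₂)/|p₁ × p₂|.
Here n̂_z ≈ +0.648; the vertex latitude is φ_max = arccos|n̂_z| ≈ 49.6°.
Check via Clairaut: cos φ_max = |cos φ₁| · sin C = cos(33.9°)·sin(51.3°) ≈ 0.648, again giving ≈ 49.6°.

≈ 50°N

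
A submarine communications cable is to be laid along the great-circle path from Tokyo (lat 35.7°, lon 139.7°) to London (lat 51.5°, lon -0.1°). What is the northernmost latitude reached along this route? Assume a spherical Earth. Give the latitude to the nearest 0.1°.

The great circle lies in the plane with unit normal n̂ = (p₁ × p₂)/|p₁ × p₂|.
Here n̂_z ≈ -0.327; the vertex latitude is φ_max = arccos|n̂_z| ≈ 70.9°.

≈ 70.9°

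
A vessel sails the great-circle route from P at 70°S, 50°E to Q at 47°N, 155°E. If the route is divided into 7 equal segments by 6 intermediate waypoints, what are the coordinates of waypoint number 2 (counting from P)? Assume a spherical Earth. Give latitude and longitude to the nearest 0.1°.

Convert each endpoint to a unit vector on the sphere (x = cos φ cos λ, y = cos φ sin λ, z = sin φ).
The central angle between the endpoints is δ = arccos(p₁·p₂) ≈ 2.415 rad (138.4°).
Interpolate at f = 2/7 with slerp weights a = sin((1−f)δ)/sin δ ≈ 1.488, b = sin(fδ)/sin δ ≈ 0.959.
p = a·p₁ + b·p₂ ≈ (-0.265, 0.666, -0.697); φ = arcsin(p_z) ≈ -44.19°, λ = atan2(p_y, p_x) ≈ 111.72°.

≈ 44.2°S, 111.7°E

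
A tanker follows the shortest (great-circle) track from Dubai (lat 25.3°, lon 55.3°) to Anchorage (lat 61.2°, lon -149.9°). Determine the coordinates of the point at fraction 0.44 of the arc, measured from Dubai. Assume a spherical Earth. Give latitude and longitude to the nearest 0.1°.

Write both endpoints as unit vectors p₁, p₂ with components (cos φ cos λ, cos φ sin λ, sin φ).
The central angle between the endpoints is δ = arccos(p₁·p₂) ≈ 1.590 rad (91.1°).
Interpolate at f = 0.44 with slerp weights a = sin((1−f)δ)/sin δ ≈ 0.778, b = sin(fδ)/sin δ ≈ 0.644.
p = a·p₁ + b·p₂ ≈ (0.132, 0.422, 0.897); φ = arcsin(p_z) ≈ 63.74°, λ = atan2(p_y, p_x) ≈ 72.68°.

≈ lat 63.7°, lon 72.7°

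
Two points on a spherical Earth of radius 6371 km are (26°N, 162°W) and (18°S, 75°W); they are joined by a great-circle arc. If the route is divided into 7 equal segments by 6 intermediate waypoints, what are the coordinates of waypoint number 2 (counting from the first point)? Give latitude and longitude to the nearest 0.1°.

≈ (15.4°N, 135.1°W)

Convert each endpoint to a unit vector on the sphere (x = cos φ cos λ, y = cos φ sin λ, z = sin φ).
The central angle between the endpoints is δ = arccos(p₁·p₂) ≈ 1.662 rad (95.2°).
Interpolate at f = 2/7 with slerp weights a = sin((1−f)δ)/sin δ ≈ 0.931, b = sin(fδ)/sin δ ≈ 0.459.
p = a·p₁ + b·p₂ ≈ (-0.683, -0.680, 0.266); φ = arcsin(p_z) ≈ 15.44°, λ = atan2(p_y, p_x) ≈ -135.11°.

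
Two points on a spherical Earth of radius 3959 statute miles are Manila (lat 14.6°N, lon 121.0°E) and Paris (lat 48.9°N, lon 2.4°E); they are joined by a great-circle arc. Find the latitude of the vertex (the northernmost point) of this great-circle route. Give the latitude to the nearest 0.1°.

≈ 55.8°N

The great circle lies in the plane with unit normal n̂ = (p₁ × p₂)/|p₁ × p₂|.
Here n̂_z ≈ -0.562; the vertex latitude is φ_max = arccos|n̂_z| ≈ 55.8°.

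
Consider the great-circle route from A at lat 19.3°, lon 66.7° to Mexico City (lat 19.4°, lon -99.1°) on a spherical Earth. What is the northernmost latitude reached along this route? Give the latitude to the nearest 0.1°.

≈ 70.6°

The great circle lies in the plane with unit normal n̂ = (p₁ × p₂)/|p₁ × p₂|.
Here n̂_z ≈ -0.332; the vertex latitude is φ_max = arccos|n̂_z| ≈ 70.6°.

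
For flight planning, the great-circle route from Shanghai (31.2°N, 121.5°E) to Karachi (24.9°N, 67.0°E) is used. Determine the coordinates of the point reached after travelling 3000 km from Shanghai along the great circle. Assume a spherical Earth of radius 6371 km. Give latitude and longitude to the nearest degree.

Write both endpoints as unit vectors p₁, p₂ with components (cos φ cos λ, cos φ sin λ, sin φ).
The central angle between the endpoints is δ = arccos(p₁·p₂) ≈ 0.838 rad (48.0°). The total great-circle distance is δ·R ≈ 0.838 × 6371 ≈ 5341 km, so the target fraction is f = 3000/5341 ≈ 0.562.
Interpolate at f ≈ 0.562 with slerp weights a = sin((1−f)δ)/sin δ ≈ 0.483, b = sin(fδ)/sin δ ≈ 0.610.
p = a·p₁ + b·p₂ ≈ (0.000, 0.862, 0.507); φ = arcsin(p_z) ≈ 30.48°, λ = atan2(p_y, p_x) ≈ 89.98°.

≈ (30°N, 90°E)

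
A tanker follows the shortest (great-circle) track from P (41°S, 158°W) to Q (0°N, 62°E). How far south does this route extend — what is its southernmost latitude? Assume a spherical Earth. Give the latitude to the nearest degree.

The great circle lies in the plane with unit normal n̂ = (p₁ × p₂)/|p₁ × p₂|.
Here n̂_z ≈ -0.595; the vertex latitude is φ_max = arccos|n̂_z| ≈ 53.5°.
Check via Clairaut: cos φ_max = |cos φ₁| · sin C = cos(41.0°)·sin(128.0°) ≈ 0.595, again giving ≈ 53.5°.

≈ 54°S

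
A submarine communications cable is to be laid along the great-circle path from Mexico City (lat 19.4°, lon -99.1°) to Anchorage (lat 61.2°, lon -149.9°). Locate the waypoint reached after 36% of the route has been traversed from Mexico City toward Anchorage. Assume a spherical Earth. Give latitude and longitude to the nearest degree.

Convert each endpoint to a unit vector on the sphere (x = cos φ cos λ, y = cos φ sin λ, z = sin φ).
The central angle between the endpoints is δ = arccos(p₁·p₂) ≈ 0.954 rad (54.7°).
Interpolate at f = 0.36 with slerp weights a = sin((1−f)δ)/sin δ ≈ 0.703, b = sin(fδ)/sin δ ≈ 0.413.
p = a·p₁ + b·p₂ ≈ (-0.277, -0.754, 0.595); φ = arcsin(p_z) ≈ 36.53°, λ = atan2(p_y, p_x) ≈ -110.16°.

≈ lat 37°, lon -110°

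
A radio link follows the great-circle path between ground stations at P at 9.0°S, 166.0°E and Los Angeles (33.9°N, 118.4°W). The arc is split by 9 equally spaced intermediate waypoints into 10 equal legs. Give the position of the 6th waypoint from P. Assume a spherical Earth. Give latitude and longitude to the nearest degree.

From cos δ = sin φ₁ sin φ₂ + cos φ₁ cos φ₂ cos Δλ, the central angle is δ ≈ 1.454 rad (83.3°).
Interpolate at f = 6/10 with slerp weights a = sin((1−f)δ)/sin δ ≈ 0.553, b = sin(fδ)/sin δ ≈ 0.771.
p = a·p₁ + b·p₂ ≈ (-0.834, -0.431, 0.344); φ = arcsin(p_z) ≈ 20.09°, λ = atan2(p_y, p_x) ≈ -152.69°.

≈ 20°N, 153°W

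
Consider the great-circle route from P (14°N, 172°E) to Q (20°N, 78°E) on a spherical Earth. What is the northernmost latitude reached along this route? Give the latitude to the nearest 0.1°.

The great circle lies in the plane with unit normal n̂ = (p₁ × p₂)/|p₁ × p₂|.
Here n̂_z ≈ -0.910; the vertex latitude is φ_max = arccos|n̂_z| ≈ 24.5°.

≈ 24.5°N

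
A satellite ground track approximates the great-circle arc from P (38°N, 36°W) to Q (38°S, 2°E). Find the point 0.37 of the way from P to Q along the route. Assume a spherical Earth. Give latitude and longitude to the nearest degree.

From cos δ = sin φ₁ sin φ₂ + cos φ₁ cos φ₂ cos Δλ, the central angle is δ ≈ 1.460 rad (83.7°).
Interpolate at f = 0.37 with slerp weights a = sin((1−f)δ)/sin δ ≈ 0.800, b = sin(fδ)/sin δ ≈ 0.518.
p = a·p₁ + b·p₂ ≈ (0.918, -0.357, 0.174); φ = arcsin(p_z) ≈ 10.03°, λ = atan2(p_y, p_x) ≈ -21.23°.

≈ (10°N, 21°W)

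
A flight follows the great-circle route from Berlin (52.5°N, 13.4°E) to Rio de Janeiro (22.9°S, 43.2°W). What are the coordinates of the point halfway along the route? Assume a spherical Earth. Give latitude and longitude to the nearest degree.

From cos δ = sin φ₁ sin φ₂ + cos φ₁ cos φ₂ cos Δλ, the central angle is δ ≈ 1.571 rad (90.0°).
Interpolate at f = 1/2 with slerp weights a = sin((1−f)δ)/sin δ ≈ 0.707, b = sin(fδ)/sin δ ≈ 0.707.
p = a·p₁ + b·p₂ ≈ (0.894, -0.346, 0.286); φ = arcsin(p_z) ≈ 16.61°, λ = atan2(p_y, p_x) ≈ -21.17°.

≈ (17°N, 21°W)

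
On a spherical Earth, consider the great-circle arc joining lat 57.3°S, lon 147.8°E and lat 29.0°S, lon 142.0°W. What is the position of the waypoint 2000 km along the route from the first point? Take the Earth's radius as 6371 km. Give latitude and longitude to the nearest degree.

≈ lat 53°S, lon 179°E

From cos δ = sin φ₁ sin φ₂ + cos φ₁ cos φ₂ cos Δλ, the central angle is δ ≈ 0.967 rad (55.4°). The total great-circle distance is δ·R ≈ 0.967 × 6371 ≈ 6159 km, so the target fraction is f = 2000/6159 ≈ 0.325.
Interpolate at f ≈ 0.325 with slerp weights a = sin((1−f)δ)/sin δ ≈ 0.738, b = sin(fδ)/sin δ ≈ 0.375.
p = a·p₁ + b·p₂ ≈ (-0.596, 0.010, -0.803); φ = arcsin(p_z) ≈ -53.41°, λ = atan2(p_y, p_x) ≈ 179.00°.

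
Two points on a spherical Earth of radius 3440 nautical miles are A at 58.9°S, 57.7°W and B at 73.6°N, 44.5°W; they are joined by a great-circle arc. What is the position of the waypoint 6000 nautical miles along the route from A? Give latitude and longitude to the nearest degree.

Convert each endpoint to a unit vector on the sphere (x = cos φ cos λ, y = cos φ sin λ, z = sin φ).
The central angle between the endpoints is δ = arccos(p₁·p₂) ≈ 2.318 rad (132.8°). The total great-circle distance is δ·R ≈ 2.318 × 3440 ≈ 7973 nmi, so the target fraction is f = 6000/7973 ≈ 0.753.
Interpolate at f ≈ 0.753 with slerp weights a = sin((1−f)δ)/sin δ ≈ 0.740, b = sin(fδ)/sin δ ≈ 1.342.
p = a·p₁ + b·p₂ ≈ (0.474, -0.589, 0.655); φ = arcsin(p_z) ≈ 40.89°, λ = atan2(p_y, p_x) ≈ -51.13°.

≈ 41°N, 51°W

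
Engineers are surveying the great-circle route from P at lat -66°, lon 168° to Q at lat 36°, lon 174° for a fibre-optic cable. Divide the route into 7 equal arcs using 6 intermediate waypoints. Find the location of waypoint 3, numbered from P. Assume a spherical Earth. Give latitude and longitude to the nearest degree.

≈ lat -22°, lon 172°

Write both endpoints as unit vectors p₁, p₂ with components (cos φ cos λ, cos φ sin λ, sin φ).
The central angle between the endpoints is δ = arccos(p₁·p₂) ≈ 1.782 rad (102.1°).
Interpolate at f = 3/7 with slerp weights a = sin((1−f)δ)/sin δ ≈ 0.871, b = sin(fδ)/sin δ ≈ 0.707.
p = a·p₁ + b·p₂ ≈ (-0.915, 0.133, -0.380); φ = arcsin(p_z) ≈ -22.31°, λ = atan2(p_y, p_x) ≈ 171.71°.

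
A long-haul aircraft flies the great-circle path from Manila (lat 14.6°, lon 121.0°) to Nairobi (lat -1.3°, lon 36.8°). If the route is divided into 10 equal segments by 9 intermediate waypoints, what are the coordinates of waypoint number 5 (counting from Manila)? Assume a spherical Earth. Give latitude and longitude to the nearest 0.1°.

≈ lat 8.9°, lon 78.1°

Write both endpoints as unit vectors p₁, p₂ with components (cos φ cos λ, cos φ sin λ, sin φ).
The central angle between the endpoints is δ = arccos(p₁·p₂) ≈ 1.479 rad (84.7°).
Interpolate at f = 5/10 with slerp weights a = sin((1−f)δ)/sin δ ≈ 0.677, b = sin(fδ)/sin δ ≈ 0.677.
p = a·p₁ + b·p₂ ≈ (0.204, 0.966, 0.155); φ = arcsin(p_z) ≈ 8.93°, λ = atan2(p_y, p_x) ≈ 78.06°.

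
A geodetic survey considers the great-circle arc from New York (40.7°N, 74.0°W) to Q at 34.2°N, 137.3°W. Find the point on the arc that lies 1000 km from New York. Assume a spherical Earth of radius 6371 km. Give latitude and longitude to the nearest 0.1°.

From cos δ = sin φ₁ sin φ₂ + cos φ₁ cos φ₂ cos Δλ, the central angle is δ ≈ 0.865 rad (49.6°). The total great-circle distance is δ·R ≈ 0.865 × 6371 ≈ 5514 km, so the target fraction is f = 1000/5514 ≈ 0.181.
Interpolate at f ≈ 0.181 with slerp weights a = sin((1−f)δ)/sin δ ≈ 0.855, b = sin(fδ)/sin δ ≈ 0.205.
p = a·p₁ + b·p₂ ≈ (0.054, -0.738, 0.673); φ = arcsin(p_z) ≈ 42.27°, λ = atan2(p_y, p_x) ≈ -85.83°.

≈ 42.3°N, 85.8°W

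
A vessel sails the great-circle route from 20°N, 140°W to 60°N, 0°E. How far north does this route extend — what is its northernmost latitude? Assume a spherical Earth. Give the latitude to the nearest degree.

The great circle lies in the plane with unit normal n̂ = (p₁ × p₂)/|p₁ × p₂|.
Here n̂_z ≈ +0.303; the vertex latitude is φ_max = arccos|n̂_z| ≈ 72.4°.

≈ 72°N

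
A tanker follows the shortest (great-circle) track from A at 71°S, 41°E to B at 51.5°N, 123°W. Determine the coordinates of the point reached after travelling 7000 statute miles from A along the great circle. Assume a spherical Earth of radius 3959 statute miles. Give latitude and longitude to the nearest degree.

≈ 5°S, 111°W

The haversine formula gives a central angle δ ≈ 2.778 rad (159.2°) between the endpoints. The total great-circle distance is δ·R ≈ 2.778 × 3959 ≈ 11000 mi, so the target fraction is f = 7000/11000 ≈ 0.636.
Interpolate at f ≈ 0.636 with slerp weights a = sin((1−f)δ)/sin δ ≈ 2.385, b = sin(fδ)/sin δ ≈ 2.761.
p = a·p₁ + b·p₂ ≈ (-0.350, -0.932, -0.094); φ = arcsin(p_z) ≈ -5.40°, λ = atan2(p_y, p_x) ≈ -110.59°.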